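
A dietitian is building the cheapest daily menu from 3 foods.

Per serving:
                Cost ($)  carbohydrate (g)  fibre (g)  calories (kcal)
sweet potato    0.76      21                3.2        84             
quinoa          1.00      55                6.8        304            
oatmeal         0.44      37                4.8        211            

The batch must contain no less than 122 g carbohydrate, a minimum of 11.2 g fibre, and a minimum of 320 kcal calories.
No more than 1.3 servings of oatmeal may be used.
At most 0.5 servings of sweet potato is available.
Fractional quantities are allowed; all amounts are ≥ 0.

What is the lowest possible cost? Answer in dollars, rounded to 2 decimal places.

$1.92

Let x1 = servings of sweet potato, x2 = servings of quinoa, x3 = servings of oatmeal.
Minimise 0.76x1 + 1x2 + 0.44x3 s.t.:
  21x1 + 55x2 + 37x3 ≥ 122   (carbohydrate)
  3.2x1 + 6.8x2 + 4.8x3 ≥ 11.2   (fibre)
  84x1 + 304x2 + 211x3 ≥ 320   (calories)
  x3 ≤ 1.3
  x1 ≤ 0.5
  x1, x2, x3 ≥ 0.
The optimal basis is {quinoa, oatmeal}; sweet potato drops out. There the carbohydrate and the oatmeal cap constraints are tight.
That vertex is x2 = 1.344, x3 = 1.3.
Cost = 1·1.344 + 0.44·1.3 = 1.9160.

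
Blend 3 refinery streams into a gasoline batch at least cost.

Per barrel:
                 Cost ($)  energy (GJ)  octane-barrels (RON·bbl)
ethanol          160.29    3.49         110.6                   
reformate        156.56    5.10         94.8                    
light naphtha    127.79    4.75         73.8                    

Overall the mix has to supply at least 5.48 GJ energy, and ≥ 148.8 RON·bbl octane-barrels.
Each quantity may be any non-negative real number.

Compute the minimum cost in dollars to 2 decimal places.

$222.40

Let x1 = barrels of ethanol, x2 = barrels of reformate, x3 = barrels of light naphtha.
Minimize 160.29x1 + 156.56x2 + 127.79x3 s.t.:
  3.49x1 + 5.1x2 + 4.75x3 ≥ 5.48   (energy)
  110.6x1 + 94.8x2 + 73.8x3 ≥ 148.8   (octane-barrels)
  x1, x2, x3 ≥ 0.
The cheapest feasible vertex uses only ethanol, light naphtha; reformate is not used. The energy and octane-barrels requirements are met with equality.
So ethanol = 1.12916 barrels, light naphtha = 0.324047 barrels.
Objective = 160.29·1.12916 + 127.79·0.324047 = 222.4030.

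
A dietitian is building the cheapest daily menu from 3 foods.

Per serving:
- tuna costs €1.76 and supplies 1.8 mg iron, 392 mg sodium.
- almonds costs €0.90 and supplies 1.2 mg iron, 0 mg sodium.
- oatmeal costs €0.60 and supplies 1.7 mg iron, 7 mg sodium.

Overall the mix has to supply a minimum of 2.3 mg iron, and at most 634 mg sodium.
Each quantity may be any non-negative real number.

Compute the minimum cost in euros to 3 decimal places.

€0.812

Set it up as a linear program. Let x1 = servings of tuna, x2 = servings of almonds, x3 = servings of oatmeal.
Minimize 1.76x1 + 0.9x2 + 0.6x3 subject to:
  1.8x1 + 1.2x2 + 1.7x3 ≥ 2.3   (iron)
  392x1 + 7x3 ≤ 634   (sodium)
  x1, x2, x3 ≥ 0.
The optimal basis is {oatmeal}; tuna, almonds drop out. The iron requirement is met with equality.
Optimal quantities: oatmeal = 1.353 servings.
Objective = 0.6·1.353 = 0.81180.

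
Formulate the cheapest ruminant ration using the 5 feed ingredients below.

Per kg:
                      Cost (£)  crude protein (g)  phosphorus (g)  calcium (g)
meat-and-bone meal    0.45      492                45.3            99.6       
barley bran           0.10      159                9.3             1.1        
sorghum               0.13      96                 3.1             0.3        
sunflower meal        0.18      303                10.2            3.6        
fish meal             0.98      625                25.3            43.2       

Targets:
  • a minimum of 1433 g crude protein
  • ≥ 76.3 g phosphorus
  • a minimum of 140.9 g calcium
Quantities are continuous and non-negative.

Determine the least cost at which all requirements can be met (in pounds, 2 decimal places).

£1.06

This is a linear program. Let x1 = kg of meat-and-bone meal, x2 = kg of barley bran, x3 = kg of sorghum, x4 = kg of sunflower meal, x5 = kg of fish meal.
min 0.45x1 + 0.1x2 + 0.13x3 + 0.18x4 + 0.98x5 subject to:
  492x1 + 159x2 + 96x3 + 303x4 + 625x5 ≥ 1433   (crude protein)
  45.3x1 + 9.3x2 + 3.1x3 + 10.2x4 + 25.3x5 ≥ 76.3   (phosphorus)
  99.6x1 + 1.1x2 + 0.3x3 + 3.6x4 + 43.2x5 ≥ 140.9   (calcium)
  x1, x2, x3, x4, x5 ≥ 0.
The minimum-cost mix takes nothing from barley bran, sorghum, fish meal — only meat-and-bone meal, sunflower meal. Binding constraints: crude protein and calcium.
Optimal quantities: meat-and-bone meal = 1.321 kg, sunflower meal = 2.584 kg.
Objective = 0.45·1.321 + 0.18·2.584 = 1.0596.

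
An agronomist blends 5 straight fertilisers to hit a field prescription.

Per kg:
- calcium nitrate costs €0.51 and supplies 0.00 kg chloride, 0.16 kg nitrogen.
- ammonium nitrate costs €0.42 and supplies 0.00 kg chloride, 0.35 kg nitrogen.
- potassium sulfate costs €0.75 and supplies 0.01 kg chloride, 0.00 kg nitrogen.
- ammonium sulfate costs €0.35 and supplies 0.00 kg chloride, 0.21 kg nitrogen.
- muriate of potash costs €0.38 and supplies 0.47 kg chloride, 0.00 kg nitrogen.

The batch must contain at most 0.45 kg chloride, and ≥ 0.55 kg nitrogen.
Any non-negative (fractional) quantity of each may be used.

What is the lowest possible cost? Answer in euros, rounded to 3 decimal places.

€0.660

Set it up as a linear program. Let x1 = kg of calcium nitrate, x2 = kg of ammonium nitrate, x3 = kg of potassium sulfate, x4 = kg of ammonium sulfate, x5 = kg of muriate of potash.
Minimise 0.51x1 + 0.42x2 + 0.75x3 + 0.35x4 + 0.38x5 s.t.:
  0.01x3 + 0.47x5 ≤ 0.45   (chloride)
  0.16x1 + 0.35x2 + 0.21x4 ≥ 0.55   (nitrogen)
  x1, x2, x3, x4, x5 ≥ 0.
The cheapest feasible vertex uses only ammonium nitrate; calcium nitrate, potassium sulfate, ammonium sulfate, muriate of potash are not used. The nitrogen requirement is met with equality.
So ammonium nitrate = 1.571 kg.
Objective = 0.42·1.571 = 0.65982.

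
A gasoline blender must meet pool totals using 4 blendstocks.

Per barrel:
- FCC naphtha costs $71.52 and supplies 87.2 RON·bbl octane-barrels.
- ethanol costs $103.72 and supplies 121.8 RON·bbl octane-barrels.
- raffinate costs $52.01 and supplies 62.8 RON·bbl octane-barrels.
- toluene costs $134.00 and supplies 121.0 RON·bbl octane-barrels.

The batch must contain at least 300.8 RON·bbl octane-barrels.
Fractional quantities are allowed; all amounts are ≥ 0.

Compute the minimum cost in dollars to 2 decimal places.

Set it up as a linear program. Let x1 = barrels of FCC naphtha, x2 = barrels of ethanol, x3 = barrels of raffinate, x4 = barrels of toluene.
Minimise 71.52x1 + 103.72x2 + 52.01x3 + 134x4 subject to:
  87.2x1 + 121.8x2 + 62.8x3 + 121x4 ≥ 300.8   (octane-barrels)
  x1, x2, x3, x4 ≥ 0.
At the optimum only FCC naphtha is positive (ethanol, raffinate, toluene = 0). Binding constraint: octane-barrels.
Solving gives x1 = 3.4495.
Hence cost = 71.52·3.4495 = $246.7082.

$246.71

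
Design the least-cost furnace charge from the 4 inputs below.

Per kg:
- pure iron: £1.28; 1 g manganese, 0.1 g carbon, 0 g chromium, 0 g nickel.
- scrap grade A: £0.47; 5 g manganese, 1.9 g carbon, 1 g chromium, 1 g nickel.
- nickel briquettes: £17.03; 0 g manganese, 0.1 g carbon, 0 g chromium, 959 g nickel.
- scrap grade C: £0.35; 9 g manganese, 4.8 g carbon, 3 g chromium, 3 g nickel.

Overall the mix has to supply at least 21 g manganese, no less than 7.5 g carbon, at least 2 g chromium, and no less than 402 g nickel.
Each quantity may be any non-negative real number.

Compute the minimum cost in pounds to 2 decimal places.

This is a linear program. Let x1 = kg of pure iron, x2 = kg of scrap grade A, x3 = kg of nickel briquettes, x4 = kg of scrap grade C.
Minimise 1.28x1 + 0.47x2 + 17.03x3 + 0.35x4 with:
  1x1 + 5x2 + 9x4 ≥ 21   (manganese)
  0.1x1 + 1.9x2 + 0.1x3 + 4.8x4 ≥ 7.5   (carbon)
  1x2 + 3x4 ≥ 2   (chromium)
  1x2 + 959x3 + 3x4 ≥ 402   (nickel)
  x1, x2, x3, x4 ≥ 0.
The minimum-cost mix takes nothing from pure iron, scrap grade A — only nickel briquettes, scrap grade C. The manganese and nickel requirements are met with equality.
So nickel briquettes = 0.4119 kg, scrap grade C = 2.333 kg.
Total cost: 17.03·0.4119 + 0.35·2.333 = 7.8312.

£7.83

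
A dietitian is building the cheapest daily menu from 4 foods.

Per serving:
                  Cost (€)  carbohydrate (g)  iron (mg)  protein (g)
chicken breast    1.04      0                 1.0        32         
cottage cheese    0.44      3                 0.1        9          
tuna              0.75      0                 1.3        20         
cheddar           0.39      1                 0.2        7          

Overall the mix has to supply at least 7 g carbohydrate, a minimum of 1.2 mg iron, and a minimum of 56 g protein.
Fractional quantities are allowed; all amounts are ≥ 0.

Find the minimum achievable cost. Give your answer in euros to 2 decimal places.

Let x1 = servings of chicken breast, x2 = servings of cottage cheese, x3 = servings of tuna, x4 = servings of cheddar.
Minimise 1.04x1 + 0.44x2 + 0.75x3 + 0.39x4 subject to:
  3x2 + 1x4 ≥ 7   (carbohydrate)
  1x1 + 0.1x2 + 1.3x3 + 0.2x4 ≥ 1.2   (iron)
  32x1 + 9x2 + 20x3 + 7x4 ≥ 56   (protein)
  x1, x2, x3, x4 ≥ 0.
At the optimum only chicken breast, cottage cheese are positive (tuna, cheddar = 0). Binding constraints: carbohydrate and protein.
Solving gives x1 = 1.094, x2 = 2.333.
Objective = 1.04·1.094 + 0.44·2.333 = 2.1643.

€2.16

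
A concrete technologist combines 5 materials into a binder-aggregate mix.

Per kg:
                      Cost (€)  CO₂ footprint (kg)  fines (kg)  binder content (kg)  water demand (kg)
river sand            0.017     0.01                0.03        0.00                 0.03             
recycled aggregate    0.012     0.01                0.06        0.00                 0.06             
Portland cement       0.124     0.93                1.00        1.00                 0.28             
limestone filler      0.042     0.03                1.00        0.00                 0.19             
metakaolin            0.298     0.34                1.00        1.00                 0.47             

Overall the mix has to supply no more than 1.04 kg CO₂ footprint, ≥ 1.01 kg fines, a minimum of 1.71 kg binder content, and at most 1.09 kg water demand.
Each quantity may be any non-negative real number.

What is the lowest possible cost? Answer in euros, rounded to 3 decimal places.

Let x1 = kg of river sand, x2 = kg of recycled aggregate, x3 = kg of Portland cement, x4 = kg of limestone filler, x5 = kg of metakaolin.
Minimise 0.017x1 + 0.012x2 + 0.124x3 + 0.042x4 + 0.298x5 subject to:
  0.01x1 + 0.01x2 + 0.93x3 + 0.03x4 + 0.34x5 ≤ 1.04   (CO₂ footprint)
  0.03x1 + 0.06x2 + 1x3 + 1x4 + 1x5 ≥ 1.01   (fines)
  1x3 + 1x5 ≥ 1.71   (binder content)
  0.03x1 + 0.06x2 + 0.28x3 + 0.19x4 + 0.47x5 ≤ 1.09   (water demand)
  x1, x2, x3, x4, x5 ≥ 0.
The cheapest feasible vertex uses only Portland cement, metakaolin; river sand, recycled aggregate, limestone filler are not used. The CO₂ footprint and binder content requirements are met with equality.
Optimal quantities: Portland cement = 0.7773 kg, metakaolin = 0.9327 kg.
Objective = 0.124·0.7773 + 0.298·0.9327 = 0.37433.

€0.374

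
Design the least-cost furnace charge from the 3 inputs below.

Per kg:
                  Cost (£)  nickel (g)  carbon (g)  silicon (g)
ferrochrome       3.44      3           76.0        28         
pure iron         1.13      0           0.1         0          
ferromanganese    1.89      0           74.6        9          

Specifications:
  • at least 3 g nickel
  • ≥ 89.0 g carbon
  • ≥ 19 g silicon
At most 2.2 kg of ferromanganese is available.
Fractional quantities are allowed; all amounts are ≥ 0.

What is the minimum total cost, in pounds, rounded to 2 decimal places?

£3.77

Let x1 = kg of ferrochrome, x2 = kg of pure iron, x3 = kg of ferromanganese.
min 3.44x1 + 1.13x2 + 1.89x3 subject to:
  3x1 ≥ 3   (nickel)
  76x1 + 0.1x2 + 74.6x3 ≥ 89   (carbon)
  28x1 + 9x3 ≥ 19   (silicon)
  x3 ≤ 2.2
  x1, x2, x3 ≥ 0.
The optimal basis is {ferrochrome, ferromanganese}; pure iron drops out. There the nickel and carbon constraints are tight.
So ferrochrome = 1 kg, ferromanganese = 0.1743 kg.
Total cost: 3.44·1 + 1.89·0.1743 = 3.7694.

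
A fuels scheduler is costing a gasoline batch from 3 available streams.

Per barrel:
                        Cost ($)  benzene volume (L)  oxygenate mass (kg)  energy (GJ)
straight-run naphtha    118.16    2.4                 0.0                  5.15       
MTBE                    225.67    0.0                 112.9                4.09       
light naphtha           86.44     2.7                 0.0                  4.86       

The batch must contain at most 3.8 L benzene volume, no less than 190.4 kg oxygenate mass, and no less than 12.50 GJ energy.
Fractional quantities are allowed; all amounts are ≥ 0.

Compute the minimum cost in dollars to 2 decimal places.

Let x1 = barrels of straight-run naphtha, x2 = barrels of MTBE, x3 = barrels of light naphtha.
min 118.16x1 + 225.67x2 + 86.44x3 with:
  2.4x1 + 2.7x3 ≤ 3.8   (benzene volume)
  112.9x2 ≥ 190.4   (oxygenate mass)
  5.15x1 + 4.09x2 + 4.86x3 ≥ 12.5   (energy)
  x1, x2, x3 ≥ 0.
At the optimum only MTBE, light naphtha are positive (straight-run naphtha = 0). The oxygenate mass and energy requirements are met with equality.
So MTBE = 1.68645 barrels, light naphtha = 1.15276 barrels.
Objective = 225.67·1.68645 + 86.44·1.15276 = 480.2257.

$480.23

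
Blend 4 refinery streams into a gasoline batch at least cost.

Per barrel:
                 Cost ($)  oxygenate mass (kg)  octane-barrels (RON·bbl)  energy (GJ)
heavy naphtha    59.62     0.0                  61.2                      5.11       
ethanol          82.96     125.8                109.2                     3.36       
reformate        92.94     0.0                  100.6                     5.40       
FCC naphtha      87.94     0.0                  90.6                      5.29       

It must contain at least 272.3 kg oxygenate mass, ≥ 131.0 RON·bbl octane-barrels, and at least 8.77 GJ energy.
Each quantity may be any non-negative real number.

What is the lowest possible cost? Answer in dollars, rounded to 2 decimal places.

$197.04

Set it up as a linear program. Let x1 = barrels of heavy naphtha, x2 = barrels of ethanol, x3 = barrels of reformate, x4 = barrels of FCC naphtha.
Minimize 59.62x1 + 82.96x2 + 92.94x3 + 87.94x4 with:
  125.8x2 ≥ 272.3   (oxygenate mass)
  61.2x1 + 109.2x2 + 100.6x3 + 90.6x4 ≥ 131   (octane-barrels)
  5.11x1 + 3.36x2 + 5.4x3 + 5.29x4 ≥ 8.77   (energy)
  x1, x2, x3, x4 ≥ 0.
The optimal basis is {heavy naphtha, ethanol}; reformate, FCC naphtha drop out. Binding constraints: oxygenate mass and energy.
That vertex is x1 = 0.292979, x2 = 2.16455.
Total cost: 59.62·0.292979 + 82.96·2.16455 = 197.0385.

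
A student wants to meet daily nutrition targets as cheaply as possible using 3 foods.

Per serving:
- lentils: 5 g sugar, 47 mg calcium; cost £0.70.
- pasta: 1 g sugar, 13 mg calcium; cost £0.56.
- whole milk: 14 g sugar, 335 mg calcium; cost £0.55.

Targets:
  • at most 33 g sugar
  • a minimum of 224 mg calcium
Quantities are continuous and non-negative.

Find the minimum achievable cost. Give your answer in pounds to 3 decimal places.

Let x1 = servings of lentils, x2 = servings of pasta, x3 = servings of whole milk.
Minimise 0.7x1 + 0.56x2 + 0.55x3 with:
  5x1 + 1x2 + 14x3 ≤ 33   (sugar)
  47x1 + 13x2 + 335x3 ≥ 224   (calcium)
  x1, x2, x3 ≥ 0.
The cheapest feasible vertex uses only whole milk; lentils, pasta are not used. Binding constraint: calcium.
Optimal quantities: whole milk = 0.6687 servings.
Hence cost = 0.55·0.6687 = £0.36779.

£0.368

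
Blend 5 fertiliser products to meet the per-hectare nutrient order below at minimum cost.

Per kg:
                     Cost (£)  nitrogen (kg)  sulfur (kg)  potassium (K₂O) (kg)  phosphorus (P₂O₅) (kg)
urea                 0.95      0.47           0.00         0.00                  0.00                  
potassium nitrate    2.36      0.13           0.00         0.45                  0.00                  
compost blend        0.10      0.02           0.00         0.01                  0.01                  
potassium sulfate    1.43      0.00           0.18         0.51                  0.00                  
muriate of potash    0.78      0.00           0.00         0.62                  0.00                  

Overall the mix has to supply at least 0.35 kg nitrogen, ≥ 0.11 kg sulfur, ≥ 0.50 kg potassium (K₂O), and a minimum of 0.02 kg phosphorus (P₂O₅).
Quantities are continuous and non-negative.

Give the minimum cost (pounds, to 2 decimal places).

Let x1 = kg of urea, x2 = kg of potassium nitrate, x3 = kg of compost blend, x4 = kg of potassium sulfate, x5 = kg of muriate of potash.
Minimize 0.95x1 + 2.36x2 + 0.1x3 + 1.43x4 + 0.78x5 s.t.:
  0.47x1 + 0.13x2 + 0.02x3 ≥ 0.35   (nitrogen)
  0.18x4 ≥ 0.11   (sulfur)
  0.45x2 + 0.01x3 + 0.51x4 + 0.62x5 ≥ 0.5   (potassium (K₂O))
  0.01x3 ≥ 0.02   (phosphorus (P₂O₅))
  x1, x2, x3, x4, x5 ≥ 0.
At the optimum only urea, compost blend, potassium sulfate, muriate of potash are positive (potassium nitrate = 0). Binding constraints: nitrogen, sulfur, potassium (K₂O), phosphorus (P₂O₅).
Optimal quantities: urea = 0.6596 kg, compost blend = 2 kg, potassium sulfate = 0.6111 kg, muriate of potash = 0.2715 kg.
Total cost: 0.95·0.6596 + 0.1·2 + 1.43·0.6111 + 0.78·0.2715 = 1.9123.

£1.91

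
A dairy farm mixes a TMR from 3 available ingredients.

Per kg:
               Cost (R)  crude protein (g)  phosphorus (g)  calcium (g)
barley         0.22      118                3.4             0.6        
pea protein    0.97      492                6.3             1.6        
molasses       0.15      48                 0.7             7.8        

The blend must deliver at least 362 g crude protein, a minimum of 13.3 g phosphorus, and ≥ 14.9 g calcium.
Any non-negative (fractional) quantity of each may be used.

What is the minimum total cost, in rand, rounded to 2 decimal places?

Let x1 = kg of barley, x2 = kg of pea protein, x3 = kg of molasses.
Minimise 0.22x1 + 0.97x2 + 0.15x3 subject to:
  118x1 + 492x2 + 48x3 ≥ 362   (crude protein)
  3.4x1 + 6.3x2 + 0.7x3 ≥ 13.3   (phosphorus)
  0.6x1 + 1.6x2 + 7.8x3 ≥ 14.9   (calcium)
  x1, x2, x3 ≥ 0.
The optimal basis is {barley, molasses}; pea protein drops out. Binding constraints: phosphorus and calcium.
Solving gives x1 = 3.575, x3 = 1.635.
Cost = 0.22·3.575 + 0.15·1.635 = 1.0318.

R1.03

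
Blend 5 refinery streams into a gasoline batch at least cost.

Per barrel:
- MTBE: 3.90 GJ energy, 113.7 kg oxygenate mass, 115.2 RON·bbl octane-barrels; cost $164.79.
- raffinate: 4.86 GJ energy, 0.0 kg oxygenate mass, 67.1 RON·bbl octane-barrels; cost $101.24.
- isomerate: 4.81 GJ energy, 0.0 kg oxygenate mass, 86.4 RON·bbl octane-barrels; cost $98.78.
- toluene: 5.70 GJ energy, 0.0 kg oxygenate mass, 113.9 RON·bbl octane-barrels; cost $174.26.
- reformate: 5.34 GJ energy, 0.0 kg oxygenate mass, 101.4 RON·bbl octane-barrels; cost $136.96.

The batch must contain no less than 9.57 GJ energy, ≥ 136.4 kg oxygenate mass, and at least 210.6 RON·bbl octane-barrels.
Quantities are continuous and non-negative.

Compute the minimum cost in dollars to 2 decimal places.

Treat it as an LP. Let x1 = barrels of MTBE, x2 = barrels of raffinate, x3 = barrels of isomerate, x4 = barrels of toluene, x5 = barrels of reformate.
Minimize 164.79x1 + 101.24x2 + 98.78x3 + 174.26x4 + 136.96x5 s.t.:
  3.9x1 + 4.86x2 + 4.81x3 + 5.7x4 + 5.34x5 ≥ 9.57   (energy)
  113.7x1 ≥ 136.4   (oxygenate mass)
  115.2x1 + 67.1x2 + 86.4x3 + 113.9x4 + 101.4x5 ≥ 210.6   (octane-barrels)
  x1, x2, x3, x4, x5 ≥ 0.
The optimal basis is {MTBE, isomerate}; raffinate, toluene, reformate drop out. The energy and oxygenate mass requirements are met with equality.
That vertex is x1 = 1.19965, x3 = 1.01692.
Cost = 164.79·1.19965 + 98.78·1.01692 = 298.1417.

$298.14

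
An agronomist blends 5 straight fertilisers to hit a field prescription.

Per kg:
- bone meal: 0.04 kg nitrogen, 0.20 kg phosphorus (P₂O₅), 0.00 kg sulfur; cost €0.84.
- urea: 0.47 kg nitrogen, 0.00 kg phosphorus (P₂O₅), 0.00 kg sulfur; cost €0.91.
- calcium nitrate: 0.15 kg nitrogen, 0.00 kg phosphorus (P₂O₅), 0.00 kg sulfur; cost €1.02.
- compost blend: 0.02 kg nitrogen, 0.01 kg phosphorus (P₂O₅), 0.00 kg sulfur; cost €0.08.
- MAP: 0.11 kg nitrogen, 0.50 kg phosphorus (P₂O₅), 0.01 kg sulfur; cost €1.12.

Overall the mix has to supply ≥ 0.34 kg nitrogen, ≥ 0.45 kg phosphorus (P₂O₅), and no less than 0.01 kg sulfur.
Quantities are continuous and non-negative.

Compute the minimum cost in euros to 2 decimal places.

€1.57

Treat it as an LP. Let x1 = kg of bone meal, x2 = kg of urea, x3 = kg of calcium nitrate, x4 = kg of compost blend, x5 = kg of MAP.
Minimise 0.84x1 + 0.91x2 + 1.02x3 + 0.08x4 + 1.12x5 with:
  0.04x1 + 0.47x2 + 0.15x3 + 0.02x4 + 0.11x5 ≥ 0.34   (nitrogen)
  0.2x1 + 0.01x4 + 0.5x5 ≥ 0.45   (phosphorus (P₂O₅))
  0.01x5 ≥ 0.01   (sulfur)
  x1, x2, x3, x4, x5 ≥ 0.
The optimal basis is {urea, MAP}; bone meal, calcium nitrate, compost blend drop out. There the nitrogen and sulfur constraints are tight.
So urea = 0.4894 kg, MAP = 1 kg.
Hence cost = 0.91·0.4894 + 1.12·1 = €1.5654.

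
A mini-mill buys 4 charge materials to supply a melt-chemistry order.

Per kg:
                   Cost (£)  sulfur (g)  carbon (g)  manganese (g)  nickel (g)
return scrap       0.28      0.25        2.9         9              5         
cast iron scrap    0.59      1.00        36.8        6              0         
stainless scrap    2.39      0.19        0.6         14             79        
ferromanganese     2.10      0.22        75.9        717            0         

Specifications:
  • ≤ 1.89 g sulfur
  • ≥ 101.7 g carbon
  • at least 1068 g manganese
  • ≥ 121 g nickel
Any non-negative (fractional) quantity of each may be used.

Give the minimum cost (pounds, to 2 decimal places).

Let x1 = kg of return scrap, x2 = kg of cast iron scrap, x3 = kg of stainless scrap, x4 = kg of ferromanganese.
Minimise 0.28x1 + 0.59x2 + 2.39x3 + 2.1x4 with:
  0.25x1 + 1x2 + 0.19x3 + 0.22x4 ≤ 1.89   (sulfur)
  2.9x1 + 36.8x2 + 0.6x3 + 75.9x4 ≥ 101.7   (carbon)
  9x1 + 6x2 + 14x3 + 717x4 ≥ 1068   (manganese)
  5x1 + 79x3 ≥ 121   (nickel)
  x1, x2, x3, x4 ≥ 0.
The cheapest feasible vertex uses only stainless scrap, ferromanganese; return scrap, cast iron scrap are not used. The manganese and nickel requirements are met with equality.
Solving gives x3 = 1.532, x4 = 1.46.
Objective = 2.39·1.532 + 2.1·1.46 = 6.7275.

£6.73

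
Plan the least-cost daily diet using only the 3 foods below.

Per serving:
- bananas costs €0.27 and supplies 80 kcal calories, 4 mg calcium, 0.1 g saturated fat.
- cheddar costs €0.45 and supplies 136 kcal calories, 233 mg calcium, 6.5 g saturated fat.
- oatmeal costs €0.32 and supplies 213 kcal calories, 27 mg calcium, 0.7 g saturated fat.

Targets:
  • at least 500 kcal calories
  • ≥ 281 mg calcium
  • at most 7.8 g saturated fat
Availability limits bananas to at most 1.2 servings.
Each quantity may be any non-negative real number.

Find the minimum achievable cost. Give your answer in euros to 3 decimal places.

€0.999

Let x1 = servings of bananas, x2 = servings of cheddar, x3 = servings of oatmeal.
Minimise 0.27x1 + 0.45x2 + 0.32x3 with:
  80x1 + 136x2 + 213x3 ≥ 500   (calories)
  4x1 + 233x2 + 27x3 ≥ 281   (calcium)
  0.1x1 + 6.5x2 + 0.7x3 ≤ 7.8   (saturated fat)
  x1 ≤ 1.2
  x1, x2, x3 ≥ 0.
The optimal basis is {cheddar, oatmeal}; bananas drops out. There the calories and calcium constraints are tight.
That vertex is x2 = 1.009, x3 = 1.703.
Total cost: 0.45·1.009 + 0.32·1.703 = 0.99901.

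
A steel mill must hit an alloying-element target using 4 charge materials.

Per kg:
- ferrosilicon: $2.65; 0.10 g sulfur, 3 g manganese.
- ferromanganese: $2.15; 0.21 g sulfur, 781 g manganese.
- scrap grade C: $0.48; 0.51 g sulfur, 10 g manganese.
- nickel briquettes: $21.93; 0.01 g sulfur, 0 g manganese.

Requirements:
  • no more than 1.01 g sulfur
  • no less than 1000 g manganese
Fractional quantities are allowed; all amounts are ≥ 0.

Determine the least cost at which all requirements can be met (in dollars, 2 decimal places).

Set it up as a linear program. Let x1 = kg of ferrosilicon, x2 = kg of ferromanganese, x3 = kg of scrap grade C, x4 = kg of nickel briquettes.
Minimise 2.65x1 + 2.15x2 + 0.48x3 + 21.93x4 s.t.:
  0.1x1 + 0.21x2 + 0.51x3 + 0.01x4 ≤ 1.01   (sulfur)
  3x1 + 781x2 + 10x3 ≥ 1000   (manganese)
  x1, x2, x3, x4 ≥ 0.
The optimal basis is {ferromanganese}; ferrosilicon, scrap grade C, nickel briquettes drop out. There the manganese constraint is tight.
Solving gives x2 = 1.28.
Total cost: 2.15·1.28 = 2.7520.

$2.75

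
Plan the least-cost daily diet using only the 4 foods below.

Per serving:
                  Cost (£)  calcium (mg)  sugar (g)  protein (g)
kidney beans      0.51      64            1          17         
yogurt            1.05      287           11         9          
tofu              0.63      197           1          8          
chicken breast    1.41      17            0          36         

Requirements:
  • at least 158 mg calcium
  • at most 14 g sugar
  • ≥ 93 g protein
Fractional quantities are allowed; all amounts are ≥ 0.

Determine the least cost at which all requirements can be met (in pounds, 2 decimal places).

Let x1 = servings of kidney beans, x2 = servings of yogurt, x3 = servings of tofu, x4 = servings of chicken breast.
min 0.51x1 + 1.05x2 + 0.63x3 + 1.41x4 s.t.:
  64x1 + 287x2 + 197x3 + 17x4 ≥ 158   (calcium)
  1x1 + 11x2 + 1x3 ≤ 14   (sugar)
  17x1 + 9x2 + 8x3 + 36x4 ≥ 93   (protein)
  x1, x2, x3, x4 ≥ 0.
At the optimum only kidney beans is positive (yogurt, tofu, chicken breast = 0). The protein requirement is met with equality.
Solving gives x1 = 5.471.
Objective = 0.51·5.471 = 2.7902.

£2.79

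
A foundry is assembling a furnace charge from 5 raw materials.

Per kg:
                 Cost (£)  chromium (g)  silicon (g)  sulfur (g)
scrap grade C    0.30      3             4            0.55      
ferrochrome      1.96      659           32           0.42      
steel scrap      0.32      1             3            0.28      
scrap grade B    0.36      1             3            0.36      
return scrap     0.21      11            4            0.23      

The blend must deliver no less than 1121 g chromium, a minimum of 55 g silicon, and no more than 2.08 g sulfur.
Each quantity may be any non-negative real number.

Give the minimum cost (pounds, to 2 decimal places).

£3.36

Set it up as a linear program. Let x1 = kg of scrap grade C, x2 = kg of ferrochrome, x3 = kg of steel scrap, x4 = kg of scrap grade B, x5 = kg of return scrap.
Minimise 0.3x1 + 1.96x2 + 0.32x3 + 0.36x4 + 0.21x5 subject to:
  3x1 + 659x2 + 1x3 + 1x4 + 11x5 ≥ 1121   (chromium)
  4x1 + 32x2 + 3x3 + 3x4 + 4x5 ≥ 55   (silicon)
  0.55x1 + 0.42x2 + 0.28x3 + 0.36x4 + 0.23x5 ≤ 2.08   (sulfur)
  x1, x2, x3, x4, x5 ≥ 0.
The optimal basis is {ferrochrome, return scrap}; scrap grade C, steel scrap, scrap grade B drop out. The chromium and silicon requirements are met with equality.
That vertex is x2 = 1.698, x5 = 0.1633.
Objective = 1.96·1.698 + 0.21·0.1633 = 3.3624.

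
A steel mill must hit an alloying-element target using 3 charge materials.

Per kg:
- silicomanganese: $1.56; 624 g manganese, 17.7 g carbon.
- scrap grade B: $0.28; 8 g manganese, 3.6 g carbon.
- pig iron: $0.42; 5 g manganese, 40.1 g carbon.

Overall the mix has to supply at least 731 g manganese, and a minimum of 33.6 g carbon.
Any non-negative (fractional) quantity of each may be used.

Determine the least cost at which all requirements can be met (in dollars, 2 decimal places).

Let x1 = kg of silicomanganese, x2 = kg of scrap grade B, x3 = kg of pig iron.
min 1.56x1 + 0.28x2 + 0.42x3 s.t.:
  624x1 + 8x2 + 5x3 ≥ 731   (manganese)
  17.7x1 + 3.6x2 + 40.1x3 ≥ 33.6   (carbon)
  x1, x2, x3 ≥ 0.
The cheapest feasible vertex uses only silicomanganese, pig iron; scrap grade B is not used. There the manganese and carbon constraints are tight.
Solving gives x1 = 1.169, x3 = 0.322.
Hence cost = 1.56·1.169 + 0.42·0.322 = $1.9589.

$1.96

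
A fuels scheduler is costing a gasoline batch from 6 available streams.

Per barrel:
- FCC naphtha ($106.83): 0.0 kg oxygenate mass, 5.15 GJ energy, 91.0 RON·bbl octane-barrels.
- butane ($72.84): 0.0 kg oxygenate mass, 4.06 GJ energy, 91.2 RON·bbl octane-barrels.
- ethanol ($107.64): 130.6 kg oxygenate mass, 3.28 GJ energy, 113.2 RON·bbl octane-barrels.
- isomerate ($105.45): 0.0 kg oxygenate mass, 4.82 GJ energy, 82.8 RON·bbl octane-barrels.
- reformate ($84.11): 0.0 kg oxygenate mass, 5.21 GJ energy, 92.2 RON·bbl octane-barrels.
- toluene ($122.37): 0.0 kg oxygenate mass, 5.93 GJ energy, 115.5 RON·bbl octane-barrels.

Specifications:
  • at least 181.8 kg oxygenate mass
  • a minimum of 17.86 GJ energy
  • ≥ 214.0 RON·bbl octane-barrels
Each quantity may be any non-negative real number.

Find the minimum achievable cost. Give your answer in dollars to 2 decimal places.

Set it up as a linear program. Let x1 = barrels of FCC naphtha, x2 = barrels of butane, x3 = barrels of ethanol, x4 = barrels of isomerate, x5 = barrels of reformate, x6 = barrels of toluene.
Minimize 106.83x1 + 72.84x2 + 107.64x3 + 105.45x4 + 84.11x5 + 122.37x6 subject to:
  130.6x3 ≥ 181.8   (oxygenate mass)
  5.15x1 + 4.06x2 + 3.28x3 + 4.82x4 + 5.21x5 + 5.93x6 ≥ 17.86   (energy)
  91x1 + 91.2x2 + 113.2x3 + 82.8x4 + 92.2x5 + 115.5x6 ≥ 214   (octane-barrels)
  x1, x2, x3, x4, x5, x6 ≥ 0.
The cheapest feasible vertex uses only ethanol, reformate; FCC naphtha, butane, isomerate, toluene are not used. The oxygenate mass and energy requirements are met with equality.
Solving gives x3 = 1.392, x5 = 2.5517.
Hence cost = 107.64·1.392 + 84.11·2.5517 = $364.4584.

$364.46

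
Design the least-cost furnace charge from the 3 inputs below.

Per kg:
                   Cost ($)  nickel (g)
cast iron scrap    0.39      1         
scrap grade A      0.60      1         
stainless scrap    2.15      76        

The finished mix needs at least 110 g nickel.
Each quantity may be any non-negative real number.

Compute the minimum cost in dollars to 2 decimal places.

$3.11

Let x1 = kg of cast iron scrap, x2 = kg of scrap grade A, x3 = kg of stainless scrap.
Minimise 0.39x1 + 0.6x2 + 2.15x3 with:
  1x1 + 1x2 + 76x3 ≥ 110   (nickel)
  x1, x2, x3 ≥ 0.
The minimum-cost mix takes nothing from cast iron scrap, scrap grade A — only stainless scrap. There the nickel constraint is tight.
So stainless scrap = 1.447 kg.
Hence cost = 2.15·1.447 = $3.1111.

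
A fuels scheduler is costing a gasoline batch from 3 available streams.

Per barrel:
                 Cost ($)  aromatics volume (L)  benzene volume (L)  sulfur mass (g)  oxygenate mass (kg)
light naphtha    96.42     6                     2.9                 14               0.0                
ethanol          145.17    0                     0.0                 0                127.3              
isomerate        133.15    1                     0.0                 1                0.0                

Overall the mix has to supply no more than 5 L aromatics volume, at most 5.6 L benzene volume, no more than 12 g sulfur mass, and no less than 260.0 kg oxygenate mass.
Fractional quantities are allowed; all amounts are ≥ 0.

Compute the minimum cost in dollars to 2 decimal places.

This is a linear program. Let x1 = barrels of light naphtha, x2 = barrels of ethanol, x3 = barrels of isomerate.
Minimise 96.42x1 + 145.17x2 + 133.15x3 with:
  6x1 + 1x3 ≤ 5   (aromatics volume)
  2.9x1 ≤ 5.6   (benzene volume)
  14x1 + 1x3 ≤ 12   (sulfur mass)
  127.3x2 ≥ 260   (oxygenate mass)
  x1, x2, x3 ≥ 0.
At the optimum only ethanol is positive (light naphtha, isomerate = 0). Binding constraint: oxygenate mass.
Solving gives x2 = 2.0424.
Cost = 145.17·2.0424 = 296.4952.

$296.50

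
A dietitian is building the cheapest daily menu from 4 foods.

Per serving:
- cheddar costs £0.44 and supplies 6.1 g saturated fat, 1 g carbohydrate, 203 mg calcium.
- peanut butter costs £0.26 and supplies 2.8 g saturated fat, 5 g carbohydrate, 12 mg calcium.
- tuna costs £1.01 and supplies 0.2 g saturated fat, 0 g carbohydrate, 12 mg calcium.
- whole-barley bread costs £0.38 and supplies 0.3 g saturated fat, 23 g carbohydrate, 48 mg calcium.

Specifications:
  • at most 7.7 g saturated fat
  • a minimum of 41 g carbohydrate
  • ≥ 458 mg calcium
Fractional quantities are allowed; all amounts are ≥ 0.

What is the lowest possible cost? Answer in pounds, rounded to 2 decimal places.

Let x1 = servings of cheddar, x2 = servings of peanut butter, x3 = servings of tuna, x4 = servings of whole-barley bread.
Minimise 0.44x1 + 0.26x2 + 1.01x3 + 0.38x4 with:
  6.1x1 + 2.8x2 + 0.2x3 + 0.3x4 ≤ 7.7   (saturated fat)
  1x1 + 5x2 + 23x4 ≥ 41   (carbohydrate)
  203x1 + 12x2 + 12x3 + 48x4 ≥ 458   (calcium)
  x1, x2, x3, x4 ≥ 0.
The optimal basis is {cheddar, whole-barley bread}; peanut butter, tuna drop out. The saturated fat and calcium requirements are met with equality.
That vertex is x1 = 1.001, x4 = 5.307.
Cost = 0.44·1.001 + 0.38·5.307 = 2.4571.

£2.46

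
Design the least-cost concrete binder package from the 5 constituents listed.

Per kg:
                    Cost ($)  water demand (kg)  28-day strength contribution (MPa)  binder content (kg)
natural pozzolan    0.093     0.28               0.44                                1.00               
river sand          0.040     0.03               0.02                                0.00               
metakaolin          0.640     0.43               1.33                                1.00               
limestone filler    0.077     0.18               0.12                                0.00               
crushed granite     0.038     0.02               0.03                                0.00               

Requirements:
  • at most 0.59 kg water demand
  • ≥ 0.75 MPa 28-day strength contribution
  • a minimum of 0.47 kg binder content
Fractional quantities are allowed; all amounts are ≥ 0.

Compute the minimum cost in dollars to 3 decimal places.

This is a linear program. Let x1 = kg of natural pozzolan, x2 = kg of river sand, x3 = kg of metakaolin, x4 = kg of limestone filler, x5 = kg of crushed granite.
Minimize 0.093x1 + 0.04x2 + 0.64x3 + 0.077x4 + 0.038x5 s.t.:
  0.28x1 + 0.03x2 + 0.43x3 + 0.18x4 + 0.02x5 ≤ 0.59   (water demand)
  0.44x1 + 0.02x2 + 1.33x3 + 0.12x4 + 0.03x5 ≥ 0.75   (28-day strength contribution)
  1x1 + 1x3 ≥ 0.47   (binder content)
  x1, x2, x3, x4, x5 ≥ 0.
The optimal basis is {natural pozzolan}; river sand, metakaolin, limestone filler, crushed granite drop out. Binding constraint: 28-day strength contribution.
So natural pozzolan = 1.705 kg.
Objective = 0.093·1.705 = 0.15857.

$0.159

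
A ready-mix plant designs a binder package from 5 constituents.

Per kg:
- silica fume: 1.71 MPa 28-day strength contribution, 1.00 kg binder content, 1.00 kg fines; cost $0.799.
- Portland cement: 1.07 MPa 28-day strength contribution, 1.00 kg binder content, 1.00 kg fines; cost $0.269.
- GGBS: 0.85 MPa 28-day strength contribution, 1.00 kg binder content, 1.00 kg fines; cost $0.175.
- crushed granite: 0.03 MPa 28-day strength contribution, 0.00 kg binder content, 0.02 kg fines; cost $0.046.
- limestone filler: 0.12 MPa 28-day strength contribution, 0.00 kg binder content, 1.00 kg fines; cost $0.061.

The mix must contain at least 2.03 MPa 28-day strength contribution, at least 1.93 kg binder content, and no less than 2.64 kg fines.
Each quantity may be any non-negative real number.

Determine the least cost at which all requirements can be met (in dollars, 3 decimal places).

Let x1 = kg of silica fume, x2 = kg of Portland cement, x3 = kg of GGBS, x4 = kg of crushed granite, x5 = kg of limestone filler.
Minimise 0.799x1 + 0.269x2 + 0.175x3 + 0.046x4 + 0.061x5 subject to:
  1.71x1 + 1.07x2 + 0.85x3 + 0.03x4 + 0.12x5 ≥ 2.03   (28-day strength contribution)
  1x1 + 1x2 + 1x3 ≥ 1.93   (binder content)
  1x1 + 1x2 + 1x3 + 0.02x4 + 1x5 ≥ 2.64   (fines)
  x1, x2, x3, x4, x5 ≥ 0.
The minimum-cost mix takes nothing from silica fume, Portland cement, crushed granite — only GGBS, limestone filler. There the 28-day strength contribution and fines constraints are tight.
That vertex is x3 = 2.347, x5 = 0.2932.
Total cost: 0.175·2.347 + 0.061·0.2932 = 0.42861.

$0.429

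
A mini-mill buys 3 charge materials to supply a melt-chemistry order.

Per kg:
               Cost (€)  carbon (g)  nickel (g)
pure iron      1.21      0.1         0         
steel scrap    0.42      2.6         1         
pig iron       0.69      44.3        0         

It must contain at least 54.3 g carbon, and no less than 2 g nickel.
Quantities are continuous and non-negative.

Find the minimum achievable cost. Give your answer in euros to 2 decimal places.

€1.60

Let x1 = kg of pure iron, x2 = kg of steel scrap, x3 = kg of pig iron.
Minimize 1.21x1 + 0.42x2 + 0.69x3 subject to:
  0.1x1 + 2.6x2 + 44.3x3 ≥ 54.3   (carbon)
  1x2 ≥ 2   (nickel)
  x1, x2, x3 ≥ 0.
At the optimum only steel scrap, pig iron are positive (pure iron = 0). There the carbon and nickel constraints are tight.
Solving gives x2 = 2, x3 = 1.108.
Objective = 0.42·2 + 0.69·1.108 = 1.6045.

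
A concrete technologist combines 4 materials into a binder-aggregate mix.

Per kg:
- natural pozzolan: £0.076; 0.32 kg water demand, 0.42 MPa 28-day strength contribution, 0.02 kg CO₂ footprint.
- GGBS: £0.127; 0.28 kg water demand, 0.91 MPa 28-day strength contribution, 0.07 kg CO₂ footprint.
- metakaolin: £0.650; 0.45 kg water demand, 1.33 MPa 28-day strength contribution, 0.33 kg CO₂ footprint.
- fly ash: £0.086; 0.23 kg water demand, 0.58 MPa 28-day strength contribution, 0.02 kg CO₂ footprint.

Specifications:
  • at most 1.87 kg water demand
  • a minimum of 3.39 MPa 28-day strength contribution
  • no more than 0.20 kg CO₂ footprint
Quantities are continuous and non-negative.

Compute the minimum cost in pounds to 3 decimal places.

Let x1 = kg of natural pozzolan, x2 = kg of GGBS, x3 = kg of metakaolin, x4 = kg of fly ash.
min 0.076x1 + 0.127x2 + 0.65x3 + 0.086x4 with:
  0.32x1 + 0.28x2 + 0.45x3 + 0.23x4 ≤ 1.87   (water demand)
  0.42x1 + 0.91x2 + 1.33x3 + 0.58x4 ≥ 3.39   (28-day strength contribution)
  0.02x1 + 0.07x2 + 0.33x3 + 0.02x4 ≤ 0.2   (CO₂ footprint)
  x1, x2, x3, x4 ≥ 0.
The optimal basis is {GGBS, fly ash}; natural pozzolan, metakaolin drop out. There the 28-day strength contribution and CO₂ footprint constraints are tight.
That vertex is x2 = 2.152, x4 = 2.469.
Cost = 0.127·2.152 + 0.086·2.469 = 0.48564.

£0.486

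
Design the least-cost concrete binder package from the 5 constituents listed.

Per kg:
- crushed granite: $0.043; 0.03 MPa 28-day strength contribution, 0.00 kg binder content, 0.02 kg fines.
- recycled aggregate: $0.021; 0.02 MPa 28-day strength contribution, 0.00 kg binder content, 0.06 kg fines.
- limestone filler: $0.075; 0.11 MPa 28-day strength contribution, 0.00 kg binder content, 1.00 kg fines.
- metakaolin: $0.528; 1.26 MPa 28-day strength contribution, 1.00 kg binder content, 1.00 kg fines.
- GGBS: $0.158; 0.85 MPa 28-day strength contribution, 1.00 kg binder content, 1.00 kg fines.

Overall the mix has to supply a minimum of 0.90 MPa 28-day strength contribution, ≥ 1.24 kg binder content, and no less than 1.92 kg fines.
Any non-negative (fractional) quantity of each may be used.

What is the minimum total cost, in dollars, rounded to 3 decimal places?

$0.247

Let x1 = kg of crushed granite, x2 = kg of recycled aggregate, x3 = kg of limestone filler, x4 = kg of metakaolin, x5 = kg of GGBS.
min 0.043x1 + 0.021x2 + 0.075x3 + 0.528x4 + 0.158x5 subject to:
  0.03x1 + 0.02x2 + 0.11x3 + 1.26x4 + 0.85x5 ≥ 0.9   (28-day strength contribution)
  1x4 + 1x5 ≥ 1.24   (binder content)
  0.02x1 + 0.06x2 + 1x3 + 1x4 + 1x5 ≥ 1.92   (fines)
  x1, x2, x3, x4, x5 ≥ 0.
At the optimum only limestone filler, GGBS are positive (crushed granite, recycled aggregate, metakaolin = 0). There the binder content and fines constraints are tight.
Solving gives x3 = 0.68, x5 = 1.24.
Objective = 0.075·0.68 + 0.158·1.24 = 0.24692.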